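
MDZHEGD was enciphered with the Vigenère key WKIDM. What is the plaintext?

QTRESKT

Repeat the key across the ciphertext: WKIDMWK
M(12)−W(22): -10≡16 → Q
D(3)−K(10): -7≡19 → T
Z(25)−I(8): 17 → R
H(7)−D(3): 4 → E
E(4)−M(12): -8≡18 → S
G(6)−W(22): -16≡10 → K
D(3)−K(10): -7≡19 → T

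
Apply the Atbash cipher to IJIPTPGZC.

I(8) → R(17)
J(9) → Q(16)
I(8) → R(17)
P(15) → K(10)
T(19) → G(6)
P(15) → K(10)
G(6) → T(19)
Z(25) → A(0)
C(2) → X(23)

RQRKGKTAX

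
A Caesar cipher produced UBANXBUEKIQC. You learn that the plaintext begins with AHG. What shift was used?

20

From the crib: U(20)−A(0)=20, so the shift is 20.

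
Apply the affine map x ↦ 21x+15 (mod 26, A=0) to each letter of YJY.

Y(24): 21·24+15=519≡25 → Z
J(9): 21·9+15=204≡22 → W
Y(24): 21·24+15=519≡25 → Z

ZWZ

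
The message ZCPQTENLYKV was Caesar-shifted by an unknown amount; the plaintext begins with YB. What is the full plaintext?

From the crib: Z(25)−Y(24)=1, so the shift is 1.
Subtract 1 from each ciphertext letter:
Z(25): 25−1=24 → Y
C(2): 2−1=1 → B
P(15): 15−1=14 → O
Q(16): 16−1=15 → P
T(19): 19−1=18 → S
E(4): 4−1=3 → D
N(13): 13−1=12 → M
L(11): 11−1=10 → K
Y(24): 24−1=23 → X
K(10): 10−1=9 → J
V(21): 21−1=20 → U

YBOPSDMKXJU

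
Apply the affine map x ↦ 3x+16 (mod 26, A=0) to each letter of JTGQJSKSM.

J(9): 3·9+16=43≡17 → R
T(19): 3·19+16=73≡21 → V
G(6): 3·6+16=34≡8 → I
Q(16): 3·16+16=64≡12 → M
J(9): 3·9+16=43≡17 → R
S(18): 3·18+16=70≡18 → S
K(10): 3·10+16=46≡20 → U
S(18): 3·18+16=70≡18 → S
M(12): 3·12+16=52≡0 → A

RVIMRSUSA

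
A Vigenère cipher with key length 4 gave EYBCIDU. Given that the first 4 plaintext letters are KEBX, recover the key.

UUAF

Subtract each crib letter from the matching ciphertext letter (mod 26):
E(4)−K(10)=-6≡20 → U
Y(24)−E(4)=20 → U
B(1)−B(1)=0 → A
C(2)−X(23)=-21≡5 → F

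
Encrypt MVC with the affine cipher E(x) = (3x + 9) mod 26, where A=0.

TUP

M(12): 3·12+9=45≡19 → T
V(21): 3·21+9=72≡20 → U
C(2): 3·2+9=15 → P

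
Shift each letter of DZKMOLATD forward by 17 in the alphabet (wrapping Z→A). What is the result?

D(3): 3+17=20 → U
Z(25): 25+17=42≡16 → Q
K(10): 10+17=27≡1 → B
M(12): 12+17=29≡3 → D
O(14): 14+17=31≡5 → F
L(11): 11+17=28≡2 → C
A(0): 0+17=17 → R
T(19): 19+17=36≡10 → K
D(3): 3+17=20 → U

UQBDFCRKU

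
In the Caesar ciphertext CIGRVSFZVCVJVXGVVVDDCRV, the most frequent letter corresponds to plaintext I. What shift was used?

The most frequent ciphertext letter is V (appears 8 times).
V is position 21; I is position 8.
Shift = 13.

13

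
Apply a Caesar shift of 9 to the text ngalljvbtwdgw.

wpjuusekcfmpf

n(13): 13+9=22 → w
g(6): 6+9=15 → p
a(0): 0+9=9 → j
l(11): 11+9=20 → u
l(11): 11+9=20 → u
j(9): 9+9=18 → s
v(21): 21+9=30≡4 → e
b(1): 1+9=10 → k
t(19): 19+9=28≡2 → c
w(22): 22+9=31≡5 → f
d(3): 3+9=12 → m
g(6): 6+9=15 → p
w(22): 22+9=31≡5 → f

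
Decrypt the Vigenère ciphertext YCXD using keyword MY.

MELF

Repeat the key across the ciphertext: MYMY
Y(24)−M(12): 12 → M
C(2)−Y(24): -22≡4 → E
X(23)−M(12): 11 → L
D(3)−Y(24): -21≡5 → F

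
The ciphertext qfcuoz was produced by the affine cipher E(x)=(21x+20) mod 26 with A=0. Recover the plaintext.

gdoawz

The inverse of 21 mod 26 is 5, since 21·5=105≡1. Apply D(y)=5·(y−20) mod 26:
q(16): 5·(16−20)=-20≡6 → g
f(5): 5·(5−20)=-75≡3 → d
c(2): 5·(2−20)=-90≡14 → o
u(20): 5·(20−20)=0 → a
o(14): 5·(14−20)=-30≡22 → w
z(25): 5·(25−20)=25 → z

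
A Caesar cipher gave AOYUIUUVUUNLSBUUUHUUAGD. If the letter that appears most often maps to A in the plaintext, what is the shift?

20

The most frequent ciphertext letter is U (appears 10 times).
U is position 20; A is position 0.
Shift = 20.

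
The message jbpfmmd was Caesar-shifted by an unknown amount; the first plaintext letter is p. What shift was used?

20

From the crib: j(9)−p(15)=-6≡20, so the shift is 20.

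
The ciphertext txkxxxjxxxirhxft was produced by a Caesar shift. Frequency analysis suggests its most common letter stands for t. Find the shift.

The most frequent ciphertext letter is x (appears 8 times).
x is position 23; t is position 19.
Shift = 4.

4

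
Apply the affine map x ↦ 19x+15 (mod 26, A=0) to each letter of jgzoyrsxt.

ezwvdatkm

j(9): 19·9+15=186≡4 → e
g(6): 19·6+15=129≡25 → z
z(25): 19·25+15=490≡22 → w
o(14): 19·14+15=281≡21 → v
y(24): 19·24+15=471≡3 → d
r(17): 19·17+15=338≡0 → a
s(18): 19·18+15=357≡19 → t
x(23): 19·23+15=452≡10 → k
t(19): 19·19+15=376≡12 → m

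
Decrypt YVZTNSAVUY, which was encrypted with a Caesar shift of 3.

VSWQKPXSRV

Y(24): 24−3=21 → V
V(21): 21−3=18 → S
Z(25): 25−3=22 → W
T(19): 19−3=16 → Q
N(13): 13−3=10 → K
S(18): 18−3=15 → P
A(0): 0−3=-3≡23 → X
V(21): 21−3=18 → S
U(20): 20−3=17 → R
Y(24): 24−3=21 → V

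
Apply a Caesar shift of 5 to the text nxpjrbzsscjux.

scuowgexxhozc

n(13): 13+5=18 → s
x(23): 23+5=28≡2 → c
p(15): 15+5=20 → u
j(9): 9+5=14 → o
r(17): 17+5=22 → w
b(1): 1+5=6 → g
z(25): 25+5=30≡4 → e
s(18): 18+5=23 → x
s(18): 18+5=23 → x
c(2): 2+5=7 → h
j(9): 9+5=14 → o
u(20): 20+5=25 → z
x(23): 23+5=28≡2 → c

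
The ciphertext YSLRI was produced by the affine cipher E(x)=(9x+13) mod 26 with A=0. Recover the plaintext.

HPUML

The inverse of 9 mod 26 is 3, since 9·3=27≡1. Apply D(y)=3·(y−13) mod 26:
Y(24): 3·(24−13)=33≡7 → H
S(18): 3·(18−13)=15 → P
L(11): 3·(11−13)=-6≡20 → U
R(17): 3·(17−13)=12 → M
I(8): 3·(8−13)=-15≡11 → L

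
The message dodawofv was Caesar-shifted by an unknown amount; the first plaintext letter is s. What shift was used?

From the crib: d(3)−s(18)=-15≡11, so the shift is 11.

11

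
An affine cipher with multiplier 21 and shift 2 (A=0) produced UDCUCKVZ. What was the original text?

MFAMAORL

The inverse of 21 mod 26 is 5, since 21·5=105≡1. Apply D(y)=5·(y−2) mod 26:
U(20): 5·(20−2)=90≡12 → M
D(3): 5·(3−2)=5 → F
C(2): 5·(2−2)=0 → A
U(20): 5·(20−2)=90≡12 → M
C(2): 5·(2−2)=0 → A
K(10): 5·(10−2)=40≡14 → O
V(21): 5·(21−2)=95≡17 → R
Z(25): 5·(25−2)=115≡11 → L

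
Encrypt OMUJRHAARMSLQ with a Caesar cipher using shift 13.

BZHWEUNNEZFYD

O(14): 14+13=27≡1 → B
M(12): 12+13=25 → Z
U(20): 20+13=33≡7 → H
J(9): 9+13=22 → W
R(17): 17+13=30≡4 → E
H(7): 7+13=20 → U
A(0): 0+13=13 → N
A(0): 0+13=13 → N
R(17): 17+13=30≡4 → E
M(12): 12+13=25 → Z
S(18): 18+13=31≡5 → F
L(11): 11+13=24 → Y
Q(16): 16+13=29≡3 → D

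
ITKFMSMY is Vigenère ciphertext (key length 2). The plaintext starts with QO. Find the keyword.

Subtract each crib letter from the matching ciphertext letter (mod 26):
I(8)−Q(16)=-8≡18 → S
T(19)−O(14)=5 → F

SF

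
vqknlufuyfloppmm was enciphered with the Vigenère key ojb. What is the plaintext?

Repeat the key across the ciphertext: ojbojbojbojbojbo
v(21)−o(14): 7 → h
q(16)−j(9): 7 → h
k(10)−b(1): 9 → j
n(13)−o(14): -1≡25 → z
l(11)−j(9): 2 → c
u(20)−b(1): 19 → t
f(5)−o(14): -9≡17 → r
u(20)−j(9): 11 → l
y(24)−b(1): 23 → x
f(5)−o(14): -9≡17 → r
l(11)−j(9): 2 → c
o(14)−b(1): 13 → n
p(15)−o(14): 1 → b
p(15)−j(9): 6 → g
m(12)−b(1): 11 → l
m(12)−o(14): -2≡24 → y

hhjzctrlxrcnbgly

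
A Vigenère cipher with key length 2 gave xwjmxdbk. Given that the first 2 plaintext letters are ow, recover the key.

ja

Subtract each crib letter from the matching ciphertext letter (mod 26):
x(23)−o(14)=9 → j
w(22)−w(22)=0 → a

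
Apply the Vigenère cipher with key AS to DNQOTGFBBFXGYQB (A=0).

Repeat the key across the message: ASASASASASASASA
D(3)+A(0): 3 → D
N(13)+S(18): 31≡5 → F
Q(16)+A(0): 16 → Q
O(14)+S(18): 32≡6 → G
T(19)+A(0): 19 → T
G(6)+S(18): 24 → Y
F(5)+A(0): 5 → F
B(1)+S(18): 19 → T
B(1)+A(0): 1 → B
F(5)+S(18): 23 → X
X(23)+A(0): 23 → X
G(6)+S(18): 24 → Y
Y(24)+A(0): 24 → Y
Q(16)+S(18): 34≡8 → I
B(1)+A(0): 1 → B

DFQGTYFTBXXYYIB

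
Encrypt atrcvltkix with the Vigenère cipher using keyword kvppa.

Repeat the key across the message: kvppakvppa
a(0)+k(10): 10 → k
t(19)+v(21): 40≡14 → o
r(17)+p(15): 32≡6 → g
c(2)+p(15): 17 → r
v(21)+a(0): 21 → v
l(11)+k(10): 21 → v
t(19)+v(21): 40≡14 → o
k(10)+p(15): 25 → z
i(8)+p(15): 23 → x
x(23)+a(0): 23 → x

kogrvvozxx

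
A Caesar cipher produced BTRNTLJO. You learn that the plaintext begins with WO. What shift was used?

From the crib: B(1)−W(22)=-21≡5, so the shift is 5.

5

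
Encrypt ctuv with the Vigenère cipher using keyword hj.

Repeat the key across the message: hjhj
c(2)+h(7): 9 → j
t(19)+j(9): 28≡2 → c
u(20)+h(7): 27≡1 → b
v(21)+j(9): 30≡4 → e

jcbe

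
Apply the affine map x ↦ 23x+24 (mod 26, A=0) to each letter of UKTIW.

U(20): 23·20+24=484≡16 → Q
K(10): 23·10+24=254≡20 → U
T(19): 23·19+24=461≡19 → T
I(8): 23·8+24=208≡0 → A
W(22): 23·22+24=530≡10 → K

QUTAK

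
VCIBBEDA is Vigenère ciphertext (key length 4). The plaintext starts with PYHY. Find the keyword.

Subtract each crib letter from the matching ciphertext letter (mod 26):
V(21)−P(15)=6 → G
C(2)−Y(24)=-22≡4 → E
I(8)−H(7)=1 → B
B(1)−Y(24)=-23≡3 → D

GEBD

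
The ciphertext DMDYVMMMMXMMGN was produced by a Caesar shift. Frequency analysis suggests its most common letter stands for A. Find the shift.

12

The most frequent ciphertext letter is M (appears 7 times).
M is position 12; A is position 0.
Shift = 12.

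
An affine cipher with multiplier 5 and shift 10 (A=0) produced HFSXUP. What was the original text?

PZMNCB

The inverse of 5 mod 26 is 21, since 5·21=105≡1. Apply D(y)=21·(y−10) mod 26:
H(7): 21·(7−10)=-63≡15 → P
F(5): 21·(5−10)=-105≡25 → Z
S(18): 21·(18−10)=168≡12 → M
X(23): 21·(23−10)=273≡13 → N
U(20): 21·(20−10)=210≡2 → C
P(15): 21·(15−10)=105≡1 → B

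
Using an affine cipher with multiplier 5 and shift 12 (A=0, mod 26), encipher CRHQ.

C(2): 5·2+12=22 → W
R(17): 5·17+12=97≡19 → T
H(7): 5·7+12=47≡21 → V
Q(16): 5·16+12=92≡14 → O

WTVO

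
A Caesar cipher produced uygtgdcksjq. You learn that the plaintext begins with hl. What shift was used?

13

From the crib: u(20)−h(7)=13, so the shift is 13.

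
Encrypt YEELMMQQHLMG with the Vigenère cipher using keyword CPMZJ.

Repeat the key across the message: CPMZJCPMZJCP
Y(24)+C(2): 26≡0 → A
E(4)+P(15): 19 → T
E(4)+M(12): 16 → Q
L(11)+Z(25): 36≡10 → K
M(12)+J(9): 21 → V
M(12)+C(2): 14 → O
Q(16)+P(15): 31≡5 → F
Q(16)+M(12): 28≡2 → C
H(7)+Z(25): 32≡6 → G
L(11)+J(9): 20 → U
M(12)+C(2): 14 → O
G(6)+P(15): 21 → V

ATQKVOFCGUOV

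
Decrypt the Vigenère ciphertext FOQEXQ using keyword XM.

ICTSAE

Repeat the key across the ciphertext: XMXMXM
F(5)−X(23): -18≡8 → I
O(14)−M(12): 2 → C
Q(16)−X(23): -7≡19 → T
E(4)−M(12): -8≡18 → S
X(23)−X(23): 0 → A
Q(16)−M(12): 4 → E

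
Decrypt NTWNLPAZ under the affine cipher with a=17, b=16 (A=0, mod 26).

The inverse of 17 mod 26 is 23, since 17·23=391≡1. Apply D(y)=23·(y−16) mod 26:
N(13): 23·(13−16)=-69≡9 → J
T(19): 23·(19−16)=69≡17 → R
W(22): 23·(22−16)=138≡8 → I
N(13): 23·(13−16)=-69≡9 → J
L(11): 23·(11−16)=-115≡15 → P
P(15): 23·(15−16)=-23≡3 → D
A(0): 23·(0−16)=-368≡22 → W
Z(25): 23·(25−16)=207≡25 → Z

JRIJPDWZ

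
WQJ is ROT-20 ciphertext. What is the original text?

W(22): 22−20=2 → C
Q(16): 16−20=-4≡22 → W
J(9): 9−20=-11≡15 → P

CWP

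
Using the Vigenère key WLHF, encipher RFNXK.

NQUCG

Repeat the key across the message: WLHFW
R(17)+W(22): 39≡13 → N
F(5)+L(11): 16 → Q
N(13)+H(7): 20 → U
X(23)+F(5): 28≡2 → C
K(10)+W(22): 32≡6 → G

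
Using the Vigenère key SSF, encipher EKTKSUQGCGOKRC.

WCYCKZIYHYGPJU

Repeat the key across the message: SSFSSFSSFSSFSS
E(4)+S(18): 22 → W
K(10)+S(18): 28≡2 → C
T(19)+F(5): 24 → Y
K(10)+S(18): 28≡2 → C
S(18)+S(18): 36≡10 → K
U(20)+F(5): 25 → Z
Q(16)+S(18): 34≡8 → I
G(6)+S(18): 24 → Y
C(2)+F(5): 7 → H
G(6)+S(18): 24 → Y
O(14)+S(18): 32≡6 → G
K(10)+F(5): 15 → P
R(17)+S(18): 35≡9 → J
C(2)+S(18): 20 → U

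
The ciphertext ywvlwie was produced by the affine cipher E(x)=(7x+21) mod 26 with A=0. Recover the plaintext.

tpagpnf

The inverse of 7 mod 26 is 15, since 7·15=105≡1. Apply D(y)=15·(y−21) mod 26:
y(24): 15·(24−21)=45≡19 → t
w(22): 15·(22−21)=15 → p
v(21): 15·(21−21)=0 → a
l(11): 15·(11−21)=-150≡6 → g
w(22): 15·(22−21)=15 → p
i(8): 15·(8−21)=-195≡13 → n
e(4): 15·(4−21)=-255≡5 → f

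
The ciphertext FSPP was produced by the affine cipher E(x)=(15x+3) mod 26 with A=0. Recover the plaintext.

OBGG

The inverse of 15 mod 26 is 7, since 15·7=105≡1. Apply D(y)=7·(y−3) mod 26:
F(5): 7·(5−3)=14 → O
S(18): 7·(18−3)=105≡1 → B
P(15): 7·(15−3)=84≡6 → G
P(15): 7·(15−3)=84≡6 → G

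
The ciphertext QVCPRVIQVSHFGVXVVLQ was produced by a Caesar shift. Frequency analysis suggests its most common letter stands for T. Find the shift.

2

The most frequent ciphertext letter is V (appears 6 times).
V is position 21; T is position 19.
Shift = 2.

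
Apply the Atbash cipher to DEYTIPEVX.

WVBGRKVEC

D(3) → W(22)
E(4) → V(21)
Y(24) → B(1)
T(19) → G(6)
I(8) → R(17)
P(15) → K(10)
E(4) → V(21)
V(21) → E(4)
X(23) → C(2)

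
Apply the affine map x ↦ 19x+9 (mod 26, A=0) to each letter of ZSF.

Z(25): 19·25+9=484≡16 → Q
S(18): 19·18+9=351≡13 → N
F(5): 19·5+9=104≡0 → A

QNA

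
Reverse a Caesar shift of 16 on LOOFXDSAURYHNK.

L(11): 11−16=-5≡21 → V
O(14): 14−16=-2≡24 → Y
O(14): 14−16=-2≡24 → Y
F(5): 5−16=-11≡15 → P
X(23): 23−16=7 → H
D(3): 3−16=-13≡13 → N
S(18): 18−16=2 → C
A(0): 0−16=-16≡10 → K
U(20): 20−16=4 → E
R(17): 17−16=1 → B
Y(24): 24−16=8 → I
H(7): 7−16=-9≡17 → R
N(13): 13−16=-3≡23 → X
K(10): 10−16=-6≡20 → U

VYYPHNCKEBIRXU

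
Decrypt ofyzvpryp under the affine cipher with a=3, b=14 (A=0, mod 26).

axmvljbmj

The inverse of 3 mod 26 is 9, since 3·9=27≡1. Apply D(y)=9·(y−14) mod 26:
o(14): 9·(14−14)=0 → a
f(5): 9·(5−14)=-81≡23 → x
y(24): 9·(24−14)=90≡12 → m
z(25): 9·(25−14)=99≡21 → v
v(21): 9·(21−14)=63≡11 → l
p(15): 9·(15−14)=9 → j
r(17): 9·(17−14)=27≡1 → b
y(24): 9·(24−14)=90≡12 → m
p(15): 9·(15−14)=9 → j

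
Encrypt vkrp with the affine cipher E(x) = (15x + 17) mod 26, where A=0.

v(21): 15·21+17=332≡20 → u
k(10): 15·10+17=167≡11 → l
r(17): 15·17+17=272≡12 → m
p(15): 15·15+17=242≡8 → i

ulmi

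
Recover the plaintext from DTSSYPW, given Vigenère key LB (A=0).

SSHRNOL

Repeat the key across the ciphertext: LBLBLBL
D(3)−L(11): -8≡18 → S
T(19)−B(1): 18 → S
S(18)−L(11): 7 → H
S(18)−B(1): 17 → R
Y(24)−L(11): 13 → N
P(15)−B(1): 14 → O
W(22)−L(11): 11 → L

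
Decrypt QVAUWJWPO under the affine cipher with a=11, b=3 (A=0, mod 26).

NEVLXKXUB

The inverse of 11 mod 26 is 19, since 11·19=209≡1. Apply D(y)=19·(y−3) mod 26:
Q(16): 19·(16−3)=247≡13 → N
V(21): 19·(21−3)=342≡4 → E
A(0): 19·(0−3)=-57≡21 → V
U(20): 19·(20−3)=323≡11 → L
W(22): 19·(22−3)=361≡23 → X
J(9): 19·(9−3)=114≡10 → K
W(22): 19·(22−3)=361≡23 → X
P(15): 19·(15−3)=228≡20 → U
O(14): 19·(14−3)=209≡1 → B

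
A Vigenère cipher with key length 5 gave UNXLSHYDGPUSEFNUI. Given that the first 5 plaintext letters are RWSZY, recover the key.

DRFMU

Subtract each crib letter from the matching ciphertext letter (mod 26):
U(20)−R(17)=3 → D
N(13)−W(22)=-9≡17 → R
X(23)−S(18)=5 → F
L(11)−Z(25)=-14≡12 → M
S(18)−Y(24)=-6≡20 → U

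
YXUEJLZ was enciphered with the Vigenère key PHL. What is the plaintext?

JQJPCAK

Repeat the key across the ciphertext: PHLPHLP
Y(24)−P(15): 9 → J
X(23)−H(7): 16 → Q
U(20)−L(11): 9 → J
E(4)−P(15): -11≡15 → P
J(9)−H(7): 2 → C
L(11)−L(11): 0 → A
Z(25)−P(15): 10 → K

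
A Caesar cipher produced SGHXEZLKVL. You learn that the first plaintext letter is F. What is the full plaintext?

From the crib: S(18)−F(5)=13, so the shift is 13.
Subtract 13 from each ciphertext letter:
S(18): 18−13=5 → F
G(6): 6−13=-7≡19 → T
H(7): 7−13=-6≡20 → U
X(23): 23−13=10 → K
E(4): 4−13=-9≡17 → R
Z(25): 25−13=12 → M
L(11): 11−13=-2≡24 → Y
K(10): 10−13=-3≡23 → X
V(21): 21−13=8 → I
L(11): 11−13=-2≡24 → Y

FTUKRMYXIY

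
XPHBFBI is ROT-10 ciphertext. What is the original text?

NFXRVRY

X(23): 23−10=13 → N
P(15): 15−10=5 → F
H(7): 7−10=-3≡23 → X
B(1): 1−10=-9≡17 → R
F(5): 5−10=-5≡21 → V
B(1): 1−10=-9≡17 → R
I(8): 8−10=-2≡24 → Y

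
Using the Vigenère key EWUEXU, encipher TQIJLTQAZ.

XMCNINUWT

Repeat the key across the message: EWUEXUEWU
T(19)+E(4): 23 → X
Q(16)+W(22): 38≡12 → M
I(8)+U(20): 28≡2 → C
J(9)+E(4): 13 → N
L(11)+X(23): 34≡8 → I
T(19)+U(20): 39≡13 → N
Q(16)+E(4): 20 → U
A(0)+W(22): 22 → W
Z(25)+U(20): 45≡19 → T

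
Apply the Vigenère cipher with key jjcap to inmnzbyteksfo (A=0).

Repeat the key across the message: jjcapjjcapjjc
i(8)+j(9): 17 → r
n(13)+j(9): 22 → w
m(12)+c(2): 14 → o
n(13)+a(0): 13 → n
z(25)+p(15): 40≡14 → o
b(1)+j(9): 10 → k
y(24)+j(9): 33≡7 → h
t(19)+c(2): 21 → v
e(4)+a(0): 4 → e
k(10)+p(15): 25 → z
s(18)+j(9): 27≡1 → b
f(5)+j(9): 14 → o
o(14)+c(2): 16 → q

rwonokhvezboq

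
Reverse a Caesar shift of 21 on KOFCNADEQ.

K(10): 10−21=-11≡15 → P
O(14): 14−21=-7≡19 → T
F(5): 5−21=-16≡10 → K
C(2): 2−21=-19≡7 → H
N(13): 13−21=-8≡18 → S
A(0): 0−21=-21≡5 → F
D(3): 3−21=-18≡8 → I
E(4): 4−21=-17≡9 → J
Q(16): 16−21=-5≡21 → V

PTKHSFIJV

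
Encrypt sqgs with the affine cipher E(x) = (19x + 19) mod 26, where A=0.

xldx

s(18): 19·18+19=361≡23 → x
q(16): 19·16+19=323≡11 → l
g(6): 19·6+19=133≡3 → d
s(18): 19·18+19=361≡23 → x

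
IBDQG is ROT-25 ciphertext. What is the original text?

I(8): 8−25=-17≡9 → J
B(1): 1−25=-24≡2 → C
D(3): 3−25=-22≡4 → E
Q(16): 16−25=-9≡17 → R
G(6): 6−25=-19≡7 → H

JCERH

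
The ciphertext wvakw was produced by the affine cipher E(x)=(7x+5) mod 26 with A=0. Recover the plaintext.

vgdxv

The inverse of 7 mod 26 is 15, since 7·15=105≡1. Apply D(y)=15·(y−5) mod 26:
w(22): 15·(22−5)=255≡21 → v
v(21): 15·(21−5)=240≡6 → g
a(0): 15·(0−5)=-75≡3 → d
k(10): 15·(10−5)=75≡23 → x
w(22): 15·(22−5)=255≡21 → v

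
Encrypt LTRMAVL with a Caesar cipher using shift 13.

L(11): 11+13=24 → Y
T(19): 19+13=32≡6 → G
R(17): 17+13=30≡4 → E
M(12): 12+13=25 → Z
A(0): 0+13=13 → N
V(21): 21+13=34≡8 → I
L(11): 11+13=24 → Y

YGEZNIY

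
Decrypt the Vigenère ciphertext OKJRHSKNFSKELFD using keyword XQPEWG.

Repeat the key across the ciphertext: XQPEWGXQPEWGXQP
O(14)−X(23): -9≡17 → R
K(10)−Q(16): -6≡20 → U
J(9)−P(15): -6≡20 → U
R(17)−E(4): 13 → N
H(7)−W(22): -15≡11 → L
S(18)−G(6): 12 → M
K(10)−X(23): -13≡13 → N
N(13)−Q(16): -3≡23 → X
F(5)−P(15): -10≡16 → Q
S(18)−E(4): 14 → O
K(10)−W(22): -12≡14 → O
E(4)−G(6): -2≡24 → Y
L(11)−X(23): -12≡14 → O
F(5)−Q(16): -11≡15 → P
D(3)−P(15): -12≡14 → O

RUUNLMNXQOOYOPO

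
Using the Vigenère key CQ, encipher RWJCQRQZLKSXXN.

TMLSSHSPNAUNZD

Repeat the key across the message: CQCQCQCQCQCQCQ
R(17)+C(2): 19 → T
W(22)+Q(16): 38≡12 → M
J(9)+C(2): 11 → L
C(2)+Q(16): 18 → S
Q(16)+C(2): 18 → S
R(17)+Q(16): 33≡7 → H
Q(16)+C(2): 18 → S
Z(25)+Q(16): 41≡15 → P
L(11)+C(2): 13 → N
K(10)+Q(16): 26≡0 → A
S(18)+C(2): 20 → U
X(23)+Q(16): 39≡13 → N
X(23)+C(2): 25 → Z
N(13)+Q(16): 29≡3 → D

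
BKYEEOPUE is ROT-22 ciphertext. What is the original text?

B(1): 1−22=-21≡5 → F
K(10): 10−22=-12≡14 → O
Y(24): 24−22=2 → C
E(4): 4−22=-18≡8 → I
E(4): 4−22=-18≡8 → I
O(14): 14−22=-8≡18 → S
P(15): 15−22=-7≡19 → T
U(20): 20−22=-2≡24 → Y
E(4): 4−22=-18≡8 → I

FOCIISTYI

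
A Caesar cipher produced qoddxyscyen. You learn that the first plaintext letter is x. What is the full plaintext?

xvkkefzjflu

From the crib: q(16)−x(23)=-7≡19, so the shift is 19.
Subtract 19 from each ciphertext letter:
q(16): 16−19=-3≡23 → x
o(14): 14−19=-5≡21 → v
d(3): 3−19=-16≡10 → k
d(3): 3−19=-16≡10 → k
x(23): 23−19=4 → e
y(24): 24−19=5 → f
s(18): 18−19=-1≡25 → z
c(2): 2−19=-17≡9 → j
y(24): 24−19=5 → f
e(4): 4−19=-15≡11 → l
n(13): 13−19=-6≡20 → u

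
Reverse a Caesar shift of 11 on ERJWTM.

E(4): 4−11=-7≡19 → T
R(17): 17−11=6 → G
J(9): 9−11=-2≡24 → Y
W(22): 22−11=11 → L
T(19): 19−11=8 → I
M(12): 12−11=1 → B

TGYLIB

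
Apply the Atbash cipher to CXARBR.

C(2) → X(23)
X(23) → C(2)
A(0) → Z(25)
R(17) → I(8)
B(1) → Y(24)
R(17) → I(8)

XCZIYI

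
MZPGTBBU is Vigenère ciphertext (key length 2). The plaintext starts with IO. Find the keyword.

EL

Subtract each crib letter from the matching ciphertext letter (mod 26):
M(12)−I(8)=4 → E
Z(25)−O(14)=11 → L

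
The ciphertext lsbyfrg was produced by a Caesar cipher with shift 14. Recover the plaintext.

xenkrds

l(11): 11−14=-3≡23 → x
s(18): 18−14=4 → e
b(1): 1−14=-13≡13 → n
y(24): 24−14=10 → k
f(5): 5−14=-9≡17 → r
r(17): 17−14=3 → d
g(6): 6−14=-8≡18 → s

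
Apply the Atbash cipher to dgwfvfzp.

d(3) → w(22)
g(6) → t(19)
w(22) → d(3)
f(5) → u(20)
v(21) → e(4)
f(5) → u(20)
z(25) → a(0)
p(15) → k(10)

wtdueuak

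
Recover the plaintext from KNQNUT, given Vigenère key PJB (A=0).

Repeat the key across the ciphertext: PJBPJB
K(10)−P(15): -5≡21 → V
N(13)−J(9): 4 → E
Q(16)−B(1): 15 → P
N(13)−P(15): -2≡24 → Y
U(20)−J(9): 11 → L
T(19)−B(1): 18 → S

VEPYLS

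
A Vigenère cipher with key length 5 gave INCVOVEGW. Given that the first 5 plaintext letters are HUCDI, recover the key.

BTASG

Subtract each crib letter from the matching ciphertext letter (mod 26):
I(8)−H(7)=1 → B
N(13)−U(20)=-7≡19 → T
C(2)−C(2)=0 → A
V(21)−D(3)=18 → S
O(14)−I(8)=6 → G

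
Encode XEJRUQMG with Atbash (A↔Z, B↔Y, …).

X(23) → C(2)
E(4) → V(21)
J(9) → Q(16)
R(17) → I(8)
U(20) → F(5)
Q(16) → J(9)
M(12) → N(13)
G(6) → T(19)

CVQIFJNT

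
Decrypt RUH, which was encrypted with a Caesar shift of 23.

UXK

R(17): 17−23=-6≡20 → U
U(20): 20−23=-3≡23 → X
H(7): 7−23=-16≡10 → K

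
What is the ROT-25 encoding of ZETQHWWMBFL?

YDSPGVVLAEK

Z(25): 25+25=50≡24 → Y
E(4): 4+25=29≡3 → D
T(19): 19+25=44≡18 → S
Q(16): 16+25=41≡15 → P
H(7): 7+25=32≡6 → G
W(22): 22+25=47≡21 → V
W(22): 22+25=47≡21 → V
M(12): 12+25=37≡11 → L
B(1): 1+25=26≡0 → A
F(5): 5+25=30≡4 → E
L(11): 11+25=36≡10 → K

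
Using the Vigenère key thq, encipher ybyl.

Repeat the key across the message: thqt
y(24)+t(19): 43≡17 → r
b(1)+h(7): 8 → i
y(24)+q(16): 40≡14 → o
l(11)+t(19): 30≡4 → e

rioe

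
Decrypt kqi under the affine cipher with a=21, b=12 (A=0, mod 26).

The inverse of 21 mod 26 is 5, since 21·5=105≡1. Apply D(y)=5·(y−12) mod 26:
k(10): 5·(10−12)=-10≡16 → q
q(16): 5·(16−12)=20 → u
i(8): 5·(8−12)=-20≡6 → g

qug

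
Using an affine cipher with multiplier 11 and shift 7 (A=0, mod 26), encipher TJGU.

ICVT

T(19): 11·19+7=216≡8 → I
J(9): 11·9+7=106≡2 → C
G(6): 11·6+7=73≡21 → V
U(20): 11·20+7=227≡19 → T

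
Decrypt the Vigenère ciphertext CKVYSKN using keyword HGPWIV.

Repeat the key across the ciphertext: HGPWIVH
C(2)−H(7): -5≡21 → V
K(10)−G(6): 4 → E
V(21)−P(15): 6 → G
Y(24)−W(22): 2 → C
S(18)−I(8): 10 → K
K(10)−V(21): -11≡15 → P
N(13)−H(7): 6 → G

VEGCKPG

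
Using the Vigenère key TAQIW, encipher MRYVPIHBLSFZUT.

FRODLBHRTOYZKB

Repeat the key across the message: TAQIWTAQIWTAQI
M(12)+T(19): 31≡5 → F
R(17)+A(0): 17 → R
Y(24)+Q(16): 40≡14 → O
V(21)+I(8): 29≡3 → D
P(15)+W(22): 37≡11 → L
I(8)+T(19): 27≡1 → B
H(7)+A(0): 7 → H
B(1)+Q(16): 17 → R
L(11)+I(8): 19 → T
S(18)+W(22): 40≡14 → O
F(5)+T(19): 24 → Y
Z(25)+A(0): 25 → Z
U(20)+Q(16): 36≡10 → K
T(19)+I(8): 27≡1 → B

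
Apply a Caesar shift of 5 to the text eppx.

e(4): 4+5=9 → j
p(15): 15+5=20 → u
p(15): 15+5=20 → u
x(23): 23+5=28≡2 → c

juuc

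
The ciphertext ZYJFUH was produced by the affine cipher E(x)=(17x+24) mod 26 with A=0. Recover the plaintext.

XATFMZ

The inverse of 17 mod 26 is 23, since 17·23=391≡1. Apply D(y)=23·(y−24) mod 26:
Z(25): 23·(25−24)=23 → X
Y(24): 23·(24−24)=0 → A
J(9): 23·(9−24)=-345≡19 → T
F(5): 23·(5−24)=-437≡5 → F
U(20): 23·(20−24)=-92≡12 → M
H(7): 23·(7−24)=-391≡25 → Z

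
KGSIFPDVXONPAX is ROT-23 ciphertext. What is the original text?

K(10): 10−23=-13≡13 → N
G(6): 6−23=-17≡9 → J
S(18): 18−23=-5≡21 → V
I(8): 8−23=-15≡11 → L
F(5): 5−23=-18≡8 → I
P(15): 15−23=-8≡18 → S
D(3): 3−23=-20≡6 → G
V(21): 21−23=-2≡24 → Y
X(23): 23−23=0 → A
O(14): 14−23=-9≡17 → R
N(13): 13−23=-10≡16 → Q
P(15): 15−23=-8≡18 → S
A(0): 0−23=-23≡3 → D
X(23): 23−23=0 → A

NJVLISGYARQSDA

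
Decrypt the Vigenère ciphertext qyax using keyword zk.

Repeat the key across the ciphertext: zkzk
q(16)−z(25): -9≡17 → r
y(24)−k(10): 14 → o
a(0)−z(25): -25≡1 → b
x(23)−k(10): 13 → n

robn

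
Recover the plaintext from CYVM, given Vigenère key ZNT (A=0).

DLCN

Repeat the key across the ciphertext: ZNTZ
C(2)−Z(25): -23≡3 → D
Y(24)−N(13): 11 → L
V(21)−T(19): 2 → C
M(12)−Z(25): -13≡13 → N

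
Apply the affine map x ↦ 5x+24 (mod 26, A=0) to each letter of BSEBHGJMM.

DKSDHCRGG

B(1): 5·1+24=29≡3 → D
S(18): 5·18+24=114≡10 → K
E(4): 5·4+24=44≡18 → S
B(1): 5·1+24=29≡3 → D
H(7): 5·7+24=59≡7 → H
G(6): 5·6+24=54≡2 → C
J(9): 5·9+24=69≡17 → R
M(12): 5·12+24=84≡6 → G
M(12): 5·12+24=84≡6 → G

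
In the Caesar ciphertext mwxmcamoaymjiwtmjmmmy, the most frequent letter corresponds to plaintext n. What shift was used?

25

The most frequent ciphertext letter is m (appears 8 times).
m is position 12; n is position 13.
Shift = -1≡25.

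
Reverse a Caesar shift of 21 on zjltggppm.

eoqylluur

z(25): 25−21=4 → e
j(9): 9−21=-12≡14 → o
l(11): 11−21=-10≡16 → q
t(19): 19−21=-2≡24 → y
g(6): 6−21=-15≡11 → l
g(6): 6−21=-15≡11 → l
p(15): 15−21=-6≡20 → u
p(15): 15−21=-6≡20 → u
m(12): 12−21=-9≡17 → r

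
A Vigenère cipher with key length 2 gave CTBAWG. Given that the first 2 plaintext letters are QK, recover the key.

Subtract each crib letter from the matching ciphertext letter (mod 26):
C(2)−Q(16)=-14≡12 → M
T(19)−K(10)=9 → J

MJ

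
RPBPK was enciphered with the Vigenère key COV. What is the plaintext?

PBGNW

Repeat the key across the ciphertext: COVCO
R(17)−C(2): 15 → P
P(15)−O(14): 1 → B
B(1)−V(21): -20≡6 → G
P(15)−C(2): 13 → N
K(10)−O(14): -4≡22 → W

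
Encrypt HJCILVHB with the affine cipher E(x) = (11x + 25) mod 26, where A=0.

YUVJQWYK

H(7): 11·7+25=102≡24 → Y
J(9): 11·9+25=124≡20 → U
C(2): 11·2+25=47≡21 → V
I(8): 11·8+25=113≡9 → J
L(11): 11·11+25=146≡16 → Q
V(21): 11·21+25=256≡22 → W
H(7): 11·7+25=102≡24 → Y
B(1): 11·1+25=36≡10 → K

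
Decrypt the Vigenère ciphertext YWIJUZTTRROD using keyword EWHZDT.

Repeat the key across the ciphertext: EWHZDTEWHZDT
Y(24)−E(4): 20 → U
W(22)−W(22): 0 → A
I(8)−H(7): 1 → B
J(9)−Z(25): -16≡10 → K
U(20)−D(3): 17 → R
Z(25)−T(19): 6 → G
T(19)−E(4): 15 → P
T(19)−W(22): -3≡23 → X
R(17)−H(7): 10 → K
R(17)−Z(25): -8≡18 → S
O(14)−D(3): 11 → L
D(3)−T(19): -16≡10 → K

UABKRGPXKSLK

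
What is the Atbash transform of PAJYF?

KZQBU

P(15) → K(10)
A(0) → Z(25)
J(9) → Q(16)
Y(24) → B(1)
F(5) → U(20)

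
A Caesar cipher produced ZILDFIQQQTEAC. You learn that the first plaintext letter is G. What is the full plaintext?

From the crib: Z(25)−G(6)=19, so the shift is 19.
Subtract 19 from each ciphertext letter:
Z(25): 25−19=6 → G
I(8): 8−19=-11≡15 → P
L(11): 11−19=-8≡18 → S
D(3): 3−19=-16≡10 → K
F(5): 5−19=-14≡12 → M
I(8): 8−19=-11≡15 → P
Q(16): 16−19=-3≡23 → X
Q(16): 16−19=-3≡23 → X
Q(16): 16−19=-3≡23 → X
T(19): 19−19=0 → A
E(4): 4−19=-15≡11 → L
A(0): 0−19=-19≡7 → H
C(2): 2−19=-17≡9 → J

GPSKMPXXXALHJ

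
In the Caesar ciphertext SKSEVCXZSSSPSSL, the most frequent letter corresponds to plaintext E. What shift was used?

The most frequent ciphertext letter is S (appears 7 times).
S is position 18; E is position 4.
Shift = 14.

14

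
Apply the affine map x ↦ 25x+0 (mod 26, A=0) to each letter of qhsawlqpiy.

q(16): 25·16+0=400≡10 → k
h(7): 25·7+0=175≡19 → t
s(18): 25·18+0=450≡8 → i
a(0): 25·0+0=0 → a
w(22): 25·22+0=550≡4 → e
l(11): 25·11+0=275≡15 → p
q(16): 25·16+0=400≡10 → k
p(15): 25·15+0=375≡11 → l
i(8): 25·8+0=200≡18 → s
y(24): 25·24+0=600≡2 → c

ktiaepklsc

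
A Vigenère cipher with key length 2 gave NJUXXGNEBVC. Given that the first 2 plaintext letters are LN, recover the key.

CW

Subtract each crib letter from the matching ciphertext letter (mod 26):
N(13)−L(11)=2 → C
J(9)−N(13)=-4≡22 → W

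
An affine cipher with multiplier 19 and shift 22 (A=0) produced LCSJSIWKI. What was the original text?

JOINICAYC

The inverse of 19 mod 26 is 11, since 19·11=209≡1. Apply D(y)=11·(y−22) mod 26:
L(11): 11·(11−22)=-121≡9 → J
C(2): 11·(2−22)=-220≡14 → O
S(18): 11·(18−22)=-44≡8 → I
J(9): 11·(9−22)=-143≡13 → N
S(18): 11·(18−22)=-44≡8 → I
I(8): 11·(8−22)=-154≡2 → C
W(22): 11·(22−22)=0 → A
K(10): 11·(10−22)=-132≡24 → Y
I(8): 11·(8−22)=-154≡2 → C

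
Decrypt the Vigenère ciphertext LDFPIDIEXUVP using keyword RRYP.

Repeat the key across the ciphertext: RRYPRRYPRRYP
L(11)−R(17): -6≡20 → U
D(3)−R(17): -14≡12 → M
F(5)−Y(24): -19≡7 → H
P(15)−P(15): 0 → A
I(8)−R(17): -9≡17 → R
D(3)−R(17): -14≡12 → M
I(8)−Y(24): -16≡10 → K
E(4)−P(15): -11≡15 → P
X(23)−R(17): 6 → G
U(20)−R(17): 3 → D
V(21)−Y(24): -3≡23 → X
P(15)−P(15): 0 → A

UMHARMKPGDXA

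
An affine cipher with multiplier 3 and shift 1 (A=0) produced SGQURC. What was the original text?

XTFPOJ

The inverse of 3 mod 26 is 9, since 3·9=27≡1. Apply D(y)=9·(y−1) mod 26:
S(18): 9·(18−1)=153≡23 → X
G(6): 9·(6−1)=45≡19 → T
Q(16): 9·(16−1)=135≡5 → F
U(20): 9·(20−1)=171≡15 → P
R(17): 9·(17−1)=144≡14 → O
C(2): 9·(2−1)=9 → J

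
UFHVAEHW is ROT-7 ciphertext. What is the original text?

NYAOTXAP

U(20): 20−7=13 → N
F(5): 5−7=-2≡24 → Y
H(7): 7−7=0 → A
V(21): 21−7=14 → O
A(0): 0−7=-7≡19 → T
E(4): 4−7=-3≡23 → X
H(7): 7−7=0 → A
W(22): 22−7=15 → P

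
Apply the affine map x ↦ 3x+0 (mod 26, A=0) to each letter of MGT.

M(12): 3·12+0=36≡10 → K
G(6): 3·6+0=18 → S
T(19): 3·19+0=57≡5 → F

KSF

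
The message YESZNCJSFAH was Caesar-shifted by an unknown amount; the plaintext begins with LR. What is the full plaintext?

LRFMAPWFSNU

From the crib: Y(24)−L(11)=13, so the shift is 13.
Subtract 13 from each ciphertext letter:
Y(24): 24−13=11 → L
E(4): 4−13=-9≡17 → R
S(18): 18−13=5 → F
Z(25): 25−13=12 → M
N(13): 13−13=0 → A
C(2): 2−13=-11≡15 → P
J(9): 9−13=-4≡22 → W
S(18): 18−13=5 → F
F(5): 5−13=-8≡18 → S
A(0): 0−13=-13≡13 → N
H(7): 7−13=-6≡20 → U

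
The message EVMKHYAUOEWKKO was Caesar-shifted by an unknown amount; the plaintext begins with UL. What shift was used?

From the crib: E(4)−U(20)=-16≡10, so the shift is 10.

10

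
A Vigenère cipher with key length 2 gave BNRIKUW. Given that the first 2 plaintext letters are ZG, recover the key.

CH

Subtract each crib letter from the matching ciphertext letter (mod 26):
B(1)−Z(25)=-24≡2 → C
N(13)−G(6)=7 → H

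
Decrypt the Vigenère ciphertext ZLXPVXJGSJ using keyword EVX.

Repeat the key across the ciphertext: EVXEVXEVXE
Z(25)−E(4): 21 → V
L(11)−V(21): -10≡16 → Q
X(23)−X(23): 0 → A
P(15)−E(4): 11 → L
V(21)−V(21): 0 → A
X(23)−X(23): 0 → A
J(9)−E(4): 5 → F
G(6)−V(21): -15≡11 → L
S(18)−X(23): -5≡21 → V
J(9)−E(4): 5 → F

VQALAAFLVF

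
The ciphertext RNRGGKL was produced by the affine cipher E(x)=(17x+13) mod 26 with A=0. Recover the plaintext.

OAOVVJG

The inverse of 17 mod 26 is 23, since 17·23=391≡1. Apply D(y)=23·(y−13) mod 26:
R(17): 23·(17−13)=92≡14 → O
N(13): 23·(13−13)=0 → A
R(17): 23·(17−13)=92≡14 → O
G(6): 23·(6−13)=-161≡21 → V
G(6): 23·(6−13)=-161≡21 → V
K(10): 23·(10−13)=-69≡9 → J
L(11): 23·(11−13)=-46≡6 → G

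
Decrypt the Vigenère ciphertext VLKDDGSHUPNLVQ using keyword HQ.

Repeat the key across the ciphertext: HQHQHQHQHQHQHQ
V(21)−H(7): 14 → O
L(11)−Q(16): -5≡21 → V
K(10)−H(7): 3 → D
D(3)−Q(16): -13≡13 → N
D(3)−H(7): -4≡22 → W
G(6)−Q(16): -10≡16 → Q
S(18)−H(7): 11 → L
H(7)−Q(16): -9≡17 → R
U(20)−H(7): 13 → N
P(15)−Q(16): -1≡25 → Z
N(13)−H(7): 6 → G
L(11)−Q(16): -5≡21 → V
V(21)−H(7): 14 → O
Q(16)−Q(16): 0 → A

OVDNWQLRNZGVOA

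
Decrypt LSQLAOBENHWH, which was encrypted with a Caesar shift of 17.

L(11): 11−17=-6≡20 → U
S(18): 18−17=1 → B
Q(16): 16−17=-1≡25 → Z
L(11): 11−17=-6≡20 → U
A(0): 0−17=-17≡9 → J
O(14): 14−17=-3≡23 → X
B(1): 1−17=-16≡10 → K
E(4): 4−17=-13≡13 → N
N(13): 13−17=-4≡22 → W
H(7): 7−17=-10≡16 → Q
W(22): 22−17=5 → F
H(7): 7−17=-10≡16 → Q

UBZUJXKNWQFQ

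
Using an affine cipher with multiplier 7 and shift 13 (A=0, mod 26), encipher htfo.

kqwh

h(7): 7·7+13=62≡10 → k
t(19): 7·19+13=146≡16 → q
f(5): 7·5+13=48≡22 → w
o(14): 7·14+13=111≡7 → h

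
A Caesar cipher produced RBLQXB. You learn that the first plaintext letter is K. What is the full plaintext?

From the crib: R(17)−K(10)=7, so the shift is 7.
Subtract 7 from each ciphertext letter:
R(17): 17−7=10 → K
B(1): 1−7=-6≡20 → U
L(11): 11−7=4 → E
Q(16): 16−7=9 → J
X(23): 23−7=16 → Q
B(1): 1−7=-6≡20 → U

KUEJQU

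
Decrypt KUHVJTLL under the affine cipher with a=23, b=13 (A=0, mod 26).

The inverse of 23 mod 26 is 17, since 23·17=391≡1. Apply D(y)=17·(y−13) mod 26:
K(10): 17·(10−13)=-51≡1 → B
U(20): 17·(20−13)=119≡15 → P
H(7): 17·(7−13)=-102≡2 → C
V(21): 17·(21−13)=136≡6 → G
J(9): 17·(9−13)=-68≡10 → K
T(19): 17·(19−13)=102≡24 → Y
L(11): 17·(11−13)=-34≡18 → S
L(11): 17·(11−13)=-34≡18 → S

BPCGKYSS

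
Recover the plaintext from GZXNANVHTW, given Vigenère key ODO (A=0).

SWJZXZHEFI

Repeat the key across the ciphertext: ODOODOODOO
G(6)−O(14): -8≡18 → S
Z(25)−D(3): 22 → W
X(23)−O(14): 9 → J
N(13)−O(14): -1≡25 → Z
A(0)−D(3): -3≡23 → X
N(13)−O(14): -1≡25 → Z
V(21)−O(14): 7 → H
H(7)−D(3): 4 → E
T(19)−O(14): 5 → F
W(22)−O(14): 8 → I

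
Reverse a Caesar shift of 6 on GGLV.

G(6): 6−6=0 → A
G(6): 6−6=0 → A
L(11): 11−6=5 → F
V(21): 21−6=15 → P

AAFP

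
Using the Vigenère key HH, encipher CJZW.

JQGD

Repeat the key across the message: HHHH
C(2)+H(7): 9 → J
J(9)+H(7): 16 → Q
Z(25)+H(7): 32≡6 → G
W(22)+H(7): 29≡3 → D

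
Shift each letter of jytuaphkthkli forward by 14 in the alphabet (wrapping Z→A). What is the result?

xmhiodvyhvyzw

j(9): 9+14=23 → x
y(24): 24+14=38≡12 → m
t(19): 19+14=33≡7 → h
u(20): 20+14=34≡8 → i
a(0): 0+14=14 → o
p(15): 15+14=29≡3 → d
h(7): 7+14=21 → v
k(10): 10+14=24 → y
t(19): 19+14=33≡7 → h
h(7): 7+14=21 → v
k(10): 10+14=24 → y
l(11): 11+14=25 → z
i(8): 8+14=22 → w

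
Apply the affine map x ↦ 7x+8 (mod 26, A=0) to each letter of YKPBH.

Y(24): 7·24+8=176≡20 → U
K(10): 7·10+8=78≡0 → A
P(15): 7·15+8=113≡9 → J
B(1): 7·1+8=15 → P
H(7): 7·7+8=57≡5 → F

UAJPF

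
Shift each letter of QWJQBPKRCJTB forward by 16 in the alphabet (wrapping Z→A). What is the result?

GMZGRFAHSZJR

Q(16): 16+16=32≡6 → G
W(22): 22+16=38≡12 → M
J(9): 9+16=25 → Z
Q(16): 16+16=32≡6 → G
B(1): 1+16=17 → R
P(15): 15+16=31≡5 → F
K(10): 10+16=26≡0 → A
R(17): 17+16=33≡7 → H
C(2): 2+16=18 → S
J(9): 9+16=25 → Z
T(19): 19+16=35≡9 → J
B(1): 1+16=17 → R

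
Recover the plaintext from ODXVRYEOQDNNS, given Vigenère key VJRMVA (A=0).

Repeat the key across the ciphertext: VJRMVAVJRMVAV
O(14)−V(21): -7≡19 → T
D(3)−J(9): -6≡20 → U
X(23)−R(17): 6 → G
V(21)−M(12): 9 → J
R(17)−V(21): -4≡22 → W
Y(24)−A(0): 24 → Y
E(4)−V(21): -17≡9 → J
O(14)−J(9): 5 → F
Q(16)−R(17): -1≡25 → Z
D(3)−M(12): -9≡17 → R
N(13)−V(21): -8≡18 → S
N(13)−A(0): 13 → N
S(18)−V(21): -3≡23 → X

TUGJWYJFZRSNX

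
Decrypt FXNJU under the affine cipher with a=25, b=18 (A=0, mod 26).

The inverse of 25 mod 26 is 25, since 25·25=625≡1. Apply D(y)=25·(y−18) mod 26:
F(5): 25·(5−18)=-325≡13 → N
X(23): 25·(23−18)=125≡21 → V
N(13): 25·(13−18)=-125≡5 → F
J(9): 25·(9−18)=-225≡9 → J
U(20): 25·(20−18)=50≡24 → Y

NVFJY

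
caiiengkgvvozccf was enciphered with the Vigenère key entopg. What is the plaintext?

Repeat the key across the ciphertext: entopgentopgento
c(2)−e(4): -2≡24 → y
a(0)−n(13): -13≡13 → n
i(8)−t(19): -11≡15 → p
i(8)−o(14): -6≡20 → u
e(4)−p(15): -11≡15 → p
n(13)−g(6): 7 → h
g(6)−e(4): 2 → c
k(10)−n(13): -3≡23 → x
g(6)−t(19): -13≡13 → n
v(21)−o(14): 7 → h
v(21)−p(15): 6 → g
o(14)−g(6): 8 → i
z(25)−e(4): 21 → v
c(2)−n(13): -11≡15 → p
c(2)−t(19): -17≡9 → j
f(5)−o(14): -9≡17 → r

ynpuphcxnhgivpjr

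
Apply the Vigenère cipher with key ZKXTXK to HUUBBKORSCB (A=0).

GERUYUNBPVY

Repeat the key across the message: ZKXTXKZKXTX
H(7)+Z(25): 32≡6 → G
U(20)+K(10): 30≡4 → E
U(20)+X(23): 43≡17 → R
B(1)+T(19): 20 → U
B(1)+X(23): 24 → Y
K(10)+K(10): 20 → U
O(14)+Z(25): 39≡13 → N
R(17)+K(10): 27≡1 → B
S(18)+X(23): 41≡15 → P
C(2)+T(19): 21 → V
B(1)+X(23): 24 → Y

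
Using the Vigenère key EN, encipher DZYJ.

Repeat the key across the message: ENEN
D(3)+E(4): 7 → H
Z(25)+N(13): 38≡12 → M
Y(24)+E(4): 28≡2 → C
J(9)+N(13): 22 → W

HMCW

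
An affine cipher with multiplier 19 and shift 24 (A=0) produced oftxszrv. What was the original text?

The inverse of 19 mod 26 is 11, since 19·11=209≡1. Apply D(y)=11·(y−24) mod 26:
o(14): 11·(14−24)=-110≡20 → u
f(5): 11·(5−24)=-209≡25 → z
t(19): 11·(19−24)=-55≡23 → x
x(23): 11·(23−24)=-11≡15 → p
s(18): 11·(18−24)=-66≡12 → m
z(25): 11·(25−24)=11 → l
r(17): 11·(17−24)=-77≡1 → b
v(21): 11·(21−24)=-33≡19 → t

uzxpmlbt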